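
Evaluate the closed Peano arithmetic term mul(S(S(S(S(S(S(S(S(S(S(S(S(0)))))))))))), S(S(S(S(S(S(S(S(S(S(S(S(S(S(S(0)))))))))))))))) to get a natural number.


mul(S^12(0), S^15(0)):
S^12(0) = 12
S^15(0) = 15
12 * 15 = 180

180


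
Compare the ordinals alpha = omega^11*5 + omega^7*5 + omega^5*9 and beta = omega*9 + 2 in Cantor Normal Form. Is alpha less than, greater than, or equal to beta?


Compare term by term from highest exponent:
alpha = omega^11*5 + omega^7*5 + omega^5*9
beta = omega*9 + 2
Term 1: alpha has omega^11*5, beta has omega^1*9
Term 2: alpha has omega^7*5, beta has omega^0*2
Term 3: alpha has omega^5*9, beta has omega^0*0
Result: alpha > beta

alpha > beta


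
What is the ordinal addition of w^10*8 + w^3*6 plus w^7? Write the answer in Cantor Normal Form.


Ordinal addition (w^10*8 + w^3*6) + w^7:
alpha's leading term has exponent 10 > beta's exponent 7, so it survives.
alpha's tail term has exponent 3 < beta's exponent 7, so it is absorbed by beta.
In ordinal addition, any term followed by a strictly larger-exponent term is absorbed.
Result = w^10*8 + w^7

w^10*8 + w^7


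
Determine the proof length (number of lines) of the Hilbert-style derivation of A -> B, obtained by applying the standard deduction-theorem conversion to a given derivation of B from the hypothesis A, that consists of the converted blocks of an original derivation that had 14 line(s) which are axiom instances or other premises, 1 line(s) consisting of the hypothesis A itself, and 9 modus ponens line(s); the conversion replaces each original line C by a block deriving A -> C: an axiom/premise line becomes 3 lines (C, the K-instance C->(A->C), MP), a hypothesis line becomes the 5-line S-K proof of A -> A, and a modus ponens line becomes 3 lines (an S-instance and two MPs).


Deduction-theorem conversion, block by block:
- 14 axiom/premise lines -> 3 lines each = 42
- 1 hypothesis lines -> 5 lines each (identity proof A->A) = 5
- 9 MP lines -> 3 lines each (S-instance, MP, MP) = 27
Total = 42 + 5 + 27 = 74 lines.

74


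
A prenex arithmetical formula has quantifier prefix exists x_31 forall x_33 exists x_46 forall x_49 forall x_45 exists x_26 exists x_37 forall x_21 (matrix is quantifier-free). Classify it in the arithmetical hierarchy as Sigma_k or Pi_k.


Leading quantifier is exists, so the class is Sigma.
Number of quantifier blocks = alternations + 1 = 5 + 1 = 6.
Classification: Sigma_6

Sigma_6


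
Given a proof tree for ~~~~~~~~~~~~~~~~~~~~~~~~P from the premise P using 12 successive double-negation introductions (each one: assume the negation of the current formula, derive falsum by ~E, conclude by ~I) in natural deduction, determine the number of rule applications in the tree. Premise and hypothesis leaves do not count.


Each double-negation introduction (from C infer ~~C) uses 2 inference nodes: one ~E (C and ~C give falsum) and one ~I (discharge ~C).
12 double negations = 12 * 2 = 24 inference nodes.

24


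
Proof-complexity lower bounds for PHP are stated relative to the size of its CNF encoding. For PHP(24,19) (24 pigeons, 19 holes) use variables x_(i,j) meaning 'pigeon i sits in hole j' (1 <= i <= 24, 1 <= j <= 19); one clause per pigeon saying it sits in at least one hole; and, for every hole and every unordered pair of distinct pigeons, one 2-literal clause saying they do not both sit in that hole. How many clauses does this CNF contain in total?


PHP(24,19): 24 pigeons, 19 holes, 24*19 = 456 variables.
- pigeon clauses: one per pigeon -> 24 clauses
- hole clauses: 19 holes * C(24,2) = 19 * 276 -> 5244 clauses
Total clauses = 24 + 5244 = 5268

5268


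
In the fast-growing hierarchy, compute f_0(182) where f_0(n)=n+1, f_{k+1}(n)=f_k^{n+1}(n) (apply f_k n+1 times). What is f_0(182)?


f_0(182) = 182 + 1 = 183

183


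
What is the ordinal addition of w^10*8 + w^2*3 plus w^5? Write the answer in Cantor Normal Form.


Ordinal addition (w^10*8 + w^2*3) + w^5:
alpha's leading term has exponent 10 > beta's exponent 5, so it survives.
alpha's tail term has exponent 2 < beta's exponent 5, so it is absorbed by beta.
In ordinal addition, any term followed by a strictly larger-exponent term is absorbed.
Result = w^10*8 + w^5

w^10*8 + w^5


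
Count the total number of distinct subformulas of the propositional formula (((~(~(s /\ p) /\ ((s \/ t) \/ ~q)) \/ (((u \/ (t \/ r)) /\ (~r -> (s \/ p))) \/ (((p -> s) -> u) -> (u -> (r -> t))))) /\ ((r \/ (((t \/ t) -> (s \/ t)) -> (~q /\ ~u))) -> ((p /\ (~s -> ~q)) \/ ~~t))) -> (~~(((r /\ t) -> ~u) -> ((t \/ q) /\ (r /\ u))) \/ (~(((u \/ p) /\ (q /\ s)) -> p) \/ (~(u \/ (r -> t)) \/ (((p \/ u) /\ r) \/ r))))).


Formula: (((~(~(s /\ p) /\ ((s \/ t) \/ ~q)) \/ (((u \/ (t \/ r)) /\ (~r -> (s \/ p))) \/ (((p -> s) -> u) -> (u -> (r -> t))))) /\ ((r \/ (((t \/ t) -> (s \/ t)) -> (~q /\ ~u))) -> ((p /\ (~s -> ~q)) \/ ~~t))) -> (~~(((r /\ t) -> ~u) -> ((t \/ q) /\ (r /\ u))) \/ (~(((u \/ p) /\ (q /\ s)) -> p) \/ (~(u \/ (r -> t)) \/ (((p \/ u) /\ r) \/ r)))))
Subformulas found:
  1. r
  2. p
  3. q
  4. u
  5. s
  6. t
  7. ~t
  8. ~u
  9. ~s
  10. ~r
  11. ~q
  12. ~~t
  13. (t \/ t)
  14. (t \/ r)
  15. (s \/ t)
  16. (r /\ t)
  17. (t \/ q)
  18. (p -> s)
  19. (s /\ p)
  20. (r /\ u)
  21. (s \/ p)
  22. (u \/ p)
  23. (r -> t)
  24. (q /\ s)
  25. (p \/ u)
  26. ~(s /\ p)
  27. (~s -> ~q)
  28. (~q /\ ~u)
  29. (u \/ (r -> t))
  30. ((p \/ u) /\ r)
  31. ((p -> s) -> u)
  32. (u \/ (t \/ r))
  33. (u -> (r -> t))
  34. ~(u \/ (r -> t))
  35. ((s \/ t) \/ ~q)
  36. ((r /\ t) -> ~u)
  37. (~r -> (s \/ p))
  38. (p /\ (~s -> ~q))
  39. ((t \/ q) /\ (r /\ u))
  40. (((p \/ u) /\ r) \/ r)
  41. ((t \/ t) -> (s \/ t))
  42. ((u \/ p) /\ (q /\ s))
  43. ((p /\ (~s -> ~q)) \/ ~~t)
  44. (((u \/ p) /\ (q /\ s)) -> p)
  45. ~(((u \/ p) /\ (q /\ s)) -> p)
  46. (~(s /\ p) /\ ((s \/ t) \/ ~q))
  47. ~(~(s /\ p) /\ ((s \/ t) \/ ~q))
  48. (((p -> s) -> u) -> (u -> (r -> t)))
  49. ((u \/ (t \/ r)) /\ (~r -> (s \/ p)))
  50. (((t \/ t) -> (s \/ t)) -> (~q /\ ~u))
  51. (((r /\ t) -> ~u) -> ((t \/ q) /\ (r /\ u)))
  52. (~(u \/ (r -> t)) \/ (((p \/ u) /\ r) \/ r))
  53. (r \/ (((t \/ t) -> (s \/ t)) -> (~q /\ ~u)))
  54. ~(((r /\ t) -> ~u) -> ((t \/ q) /\ (r /\ u)))
  55. ~~(((r /\ t) -> ~u) -> ((t \/ q) /\ (r /\ u)))
  56. ((r \/ (((t \/ t) -> (s \/ t)) -> (~q /\ ~u))) -> ((p /\ (~s -> ~q)) \/ ~~t))
  57. (((u \/ (t \/ r)) /\ (~r -> (s \/ p))) \/ (((p -> s) -> u) -> (u -> (r -> t))))
  58. (~(((u \/ p) /\ (q /\ s)) -> p) \/ (~(u \/ (r -> t)) \/ (((p \/ u) /\ r) \/ r)))
  59. (~(~(s /\ p) /\ ((s \/ t) \/ ~q)) \/ (((u \/ (t \/ r)) /\ (~r -> (s \/ p))) \/ (((p -> s) -> u) -> (u -> (r -> t)))))
  60. (~~(((r /\ t) -> ~u) -> ((t \/ q) /\ (r /\ u))) \/ (~(((u \/ p) /\ (q /\ s)) -> p) \/ (~(u \/ (r -> t)) \/ (((p \/ u) /\ r) \/ r))))
  61. ((~(~(s /\ p) /\ ((s \/ t) \/ ~q)) \/ (((u \/ (t \/ r)) /\ (~r -> (s \/ p))) \/ (((p -> s) -> u) -> (u -> (r -> t))))) /\ ((r \/ (((t \/ t) -> (s \/ t)) -> (~q /\ ~u))) -> ((p /\ (~s -> ~q)) \/ ~~t)))
  62. (((~(~(s /\ p) /\ ((s \/ t) \/ ~q)) \/ (((u \/ (t \/ r)) /\ (~r -> (s \/ p))) \/ (((p -> s) -> u) -> (u -> (r -> t))))) /\ ((r \/ (((t \/ t) -> (s \/ t)) -> (~q /\ ~u))) -> ((p /\ (~s -> ~q)) \/ ~~t))) -> (~~(((r /\ t) -> ~u) -> ((t \/ q) /\ (r /\ u))) \/ (~(((u \/ p) /\ (q /\ s)) -> p) \/ (~(u \/ (r -> t)) \/ (((p \/ u) /\ r) \/ r)))))
Total distinct subformulas = 62

62


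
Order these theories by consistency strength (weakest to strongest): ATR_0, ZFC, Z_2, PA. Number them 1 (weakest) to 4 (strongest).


Ordering by consistency strength:
1. PA
2. ATR_0
3. Z_2
4. ZFC


ATR_0=2, ZFC=4, Z_2=3, PA=1


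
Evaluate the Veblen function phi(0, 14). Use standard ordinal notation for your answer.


phi(0, 14):
phi(0, beta) = omega^beta by definition.
phi(0, 14) = omega^14

omega^14


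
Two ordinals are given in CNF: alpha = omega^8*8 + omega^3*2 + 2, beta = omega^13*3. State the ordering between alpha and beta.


Compare term by term from highest exponent:
alpha = omega^8*8 + omega^3*2 + 2
beta = omega^13*3
Term 1: alpha has omega^8*8, beta has omega^13*3
Term 2: alpha has omega^3*2, beta has omega^0*0
Term 3: alpha has omega^0*2, beta has omega^0*0
Result: alpha < beta

alpha < beta


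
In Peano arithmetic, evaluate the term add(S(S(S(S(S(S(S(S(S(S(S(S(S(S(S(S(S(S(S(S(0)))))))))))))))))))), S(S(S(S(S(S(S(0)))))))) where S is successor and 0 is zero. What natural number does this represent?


add(S^20(0), S^7(0)):
S^20(0) = 20
S^7(0) = 7
20 + 7 = 27

27


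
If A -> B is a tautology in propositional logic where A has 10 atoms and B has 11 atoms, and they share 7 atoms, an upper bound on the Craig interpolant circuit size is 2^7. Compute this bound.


Shared atoms = 7
Craig interpolant size bound = 2^7
= 128

128


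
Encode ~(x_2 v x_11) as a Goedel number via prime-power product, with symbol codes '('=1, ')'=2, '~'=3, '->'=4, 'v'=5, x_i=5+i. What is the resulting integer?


Formula: ~(x_2 v x_11)
Symbol codes: [3, 1, 7, 5, 16, 2]
Primes: [2, 3, 5, 7, 11, 13]
p_1^3 = 2^3 = 8
p_2^1 = 3^1 = 3
p_3^7 = 5^7 = 78125
p_4^5 = 7^5 = 16807
p_5^16 = 11^16 = 45949729863572161
p_6^2 = 13^2 = 169
Product = 244715309173280035083118125000

244715309173280035083118125000


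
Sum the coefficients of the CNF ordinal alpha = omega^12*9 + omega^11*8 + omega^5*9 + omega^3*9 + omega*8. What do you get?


CNF: omega^12*9 + omega^11*8 + omega^5*9 + omega^3*9 + omega*8
Coefficients: 9 + 8 + 9 + 9 + 8 = 43

43


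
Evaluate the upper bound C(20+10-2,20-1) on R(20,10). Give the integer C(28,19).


R(20,10) <= C(20+10-2, 20-1) = C(28, 19)
C(28, 19) = 28! / (19! * 9!)
= 6906900

6906900


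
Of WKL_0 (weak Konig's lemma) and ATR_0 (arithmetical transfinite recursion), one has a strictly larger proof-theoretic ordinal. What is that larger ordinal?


Proof-theoretic ordinal of WKL_0 (weak Konig's lemma): omega^omega
Proof-theoretic ordinal of ATR_0 (arithmetical transfinite recursion): Gamma_0
Comparing: omega^omega < Gamma_0.
The larger ordinal is Gamma_0 (from ATR_0 (arithmetical transfinite recursion)).

Gamma_0


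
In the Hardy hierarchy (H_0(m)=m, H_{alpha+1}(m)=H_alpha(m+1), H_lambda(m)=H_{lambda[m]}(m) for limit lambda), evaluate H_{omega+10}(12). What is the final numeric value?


H_{omega+10}(12):
Unwind the 10 successor steps: H_{omega+10}(12) = H_omega(12+10) = H_omega(22).
H_omega(m) = H_m(m) = m + m = 2m.
Result = 2 * 22 = 44

44


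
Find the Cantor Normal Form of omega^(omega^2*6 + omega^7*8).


omega^(omega^2*6 + omega^7*8):
In ordinal addition a term is absorbed by a following term of strictly larger exponent: 2 < 7, so omega^2*6 + omega^7*8 = omega^7*8.
omega raised to a CNF ordinal is a single CNF term: Result = omega^(omega^7*8)

omega^(omega^7*8)


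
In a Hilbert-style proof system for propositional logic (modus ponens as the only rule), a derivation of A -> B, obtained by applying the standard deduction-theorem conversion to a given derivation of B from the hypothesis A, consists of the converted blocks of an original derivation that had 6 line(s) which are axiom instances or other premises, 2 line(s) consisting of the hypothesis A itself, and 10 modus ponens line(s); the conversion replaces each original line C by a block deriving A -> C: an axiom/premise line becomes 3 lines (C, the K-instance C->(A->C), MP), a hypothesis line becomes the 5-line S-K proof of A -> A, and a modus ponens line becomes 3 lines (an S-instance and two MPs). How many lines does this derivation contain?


Deduction-theorem conversion, block by block:
- 6 axiom/premise lines -> 3 lines each = 18
- 2 hypothesis lines -> 5 lines each (identity proof A->A) = 10
- 10 MP lines -> 3 lines each (S-instance, MP, MP) = 30
Total = 18 + 10 + 30 = 58 lines.

58


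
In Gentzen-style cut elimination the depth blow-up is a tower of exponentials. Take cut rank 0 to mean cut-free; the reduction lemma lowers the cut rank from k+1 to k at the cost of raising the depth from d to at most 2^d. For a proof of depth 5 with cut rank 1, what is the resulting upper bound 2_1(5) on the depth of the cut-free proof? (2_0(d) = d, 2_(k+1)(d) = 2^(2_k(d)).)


Each rank reduction sends depth d to at most 2^d; cut rank r needs r reductions.
2_0(5) = 5
2_1(5) = 2^5 = 32
Cut-free depth bound = 32

32


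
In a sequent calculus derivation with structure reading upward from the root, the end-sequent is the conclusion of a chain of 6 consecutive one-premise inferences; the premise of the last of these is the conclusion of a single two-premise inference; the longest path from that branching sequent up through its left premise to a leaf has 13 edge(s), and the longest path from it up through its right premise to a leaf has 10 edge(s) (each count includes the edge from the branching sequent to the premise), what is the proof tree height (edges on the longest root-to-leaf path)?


Longest path through the left premise: 13 edges (measured from the branching sequent)
Longest path through the right premise: 10 edges
Height of the subtree rooted at the branching sequent: max(13, 10) = 13
The branching sequent sits 6 edges above the root (the chain of one-premise inferences), so height = 13 + 6 = 19

19


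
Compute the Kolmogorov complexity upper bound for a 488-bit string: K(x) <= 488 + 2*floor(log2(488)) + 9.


floor(log2(488)) = 8
2 * 8 = 16
K(x) <= 488 + 16 + 9 = 513

513


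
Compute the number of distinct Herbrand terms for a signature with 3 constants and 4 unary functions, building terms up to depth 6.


Herbrand terms by depth:
Depth 0: 3 constants
Depth 1: 12 new terms (running total: 15)
Depth 2: 48 new terms (running total: 63)
Depth 3: 192 new terms (running total: 255)
Depth 4: 768 new terms (running total: 1023)
Depth 5: 3072 new terms (running total: 4095)
Depth 6: 12288 new terms (running total: 16383)
Total distinct ground terms = 16383

16383


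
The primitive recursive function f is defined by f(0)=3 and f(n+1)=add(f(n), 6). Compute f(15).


f(0) = 3
f(1) = add(f(0), 6) = add(3, 6) = 9
f(2) = add(f(1), 6) = add(9, 6) = 15
f(3) = add(f(2), 6) = add(15, 6) = 21
f(4) = add(f(3), 6) = add(21, 6) = 27
f(5) = add(f(4), 6) = add(27, 6) = 33
f(6) = add(f(5), 6) = add(33, 6) = 39
f(7) = add(f(6), 6) = add(39, 6) = 45
f(8) = add(f(7), 6) = add(45, 6) = 51
f(9) = add(f(8), 6) = add(51, 6) = 57
f(10) = add(f(9), 6) = add(57, 6) = 63
f(11) = add(f(10), 6) = add(63, 6) = 69
f(12) = add(f(11), 6) = add(69, 6) = 75
f(13) = add(f(12), 6) = add(75, 6) = 81
f(14) = add(f(13), 6) = add(81, 6) = 87
f(15) = add(f(14), 6) = add(87, 6) = 93


93


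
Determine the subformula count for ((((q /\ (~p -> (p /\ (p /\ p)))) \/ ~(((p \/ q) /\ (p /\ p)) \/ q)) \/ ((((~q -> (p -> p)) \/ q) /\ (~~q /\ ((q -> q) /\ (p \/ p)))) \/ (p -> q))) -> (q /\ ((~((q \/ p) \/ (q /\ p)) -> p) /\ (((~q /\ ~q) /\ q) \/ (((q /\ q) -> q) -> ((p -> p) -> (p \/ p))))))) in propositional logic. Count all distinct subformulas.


Formula: ((((q /\ (~p -> (p /\ (p /\ p)))) \/ ~(((p \/ q) /\ (p /\ p)) \/ q)) \/ ((((~q -> (p -> p)) \/ q) /\ (~~q /\ ((q -> q) /\ (p \/ p)))) \/ (p -> q))) -> (q /\ ((~((q \/ p) \/ (q /\ p)) -> p) /\ (((~q /\ ~q) /\ q) \/ (((q /\ q) -> q) -> ((p -> p) -> (p \/ p)))))))
Subformulas found:
  1. p
  2. q
  3. ~p
  4. ~q
  5. ~~q
  6. (q /\ p)
  7. (q \/ p)
  8. (q /\ q)
  9. (p -> p)
  10. (q -> q)
  11. (p -> q)
  12. (p \/ p)
  13. (p \/ q)
  14. (p /\ p)
  15. (~q /\ ~q)
  16. ((q /\ q) -> q)
  17. (p /\ (p /\ p))
  18. (~q -> (p -> p))
  19. ((~q /\ ~q) /\ q)
  20. ((p -> p) -> (p \/ p))
  21. ((p \/ q) /\ (p /\ p))
  22. ((q \/ p) \/ (q /\ p))
  23. ((q -> q) /\ (p \/ p))
  24. ((~q -> (p -> p)) \/ q)
  25. ~((q \/ p) \/ (q /\ p))
  26. (~p -> (p /\ (p /\ p)))
  27. (((p \/ q) /\ (p /\ p)) \/ q)
  28. ~(((p \/ q) /\ (p /\ p)) \/ q)
  29. (q /\ (~p -> (p /\ (p /\ p))))
  30. (~((q \/ p) \/ (q /\ p)) -> p)
  31. (~~q /\ ((q -> q) /\ (p \/ p)))
  32. (((q /\ q) -> q) -> ((p -> p) -> (p \/ p)))
  33. (((~q -> (p -> p)) \/ q) /\ (~~q /\ ((q -> q) /\ (p \/ p))))
  34. ((q /\ (~p -> (p /\ (p /\ p)))) \/ ~(((p \/ q) /\ (p /\ p)) \/ q))
  35. (((~q /\ ~q) /\ q) \/ (((q /\ q) -> q) -> ((p -> p) -> (p \/ p))))
  36. ((((~q -> (p -> p)) \/ q) /\ (~~q /\ ((q -> q) /\ (p \/ p)))) \/ (p -> q))
  37. ((~((q \/ p) \/ (q /\ p)) -> p) /\ (((~q /\ ~q) /\ q) \/ (((q /\ q) -> q) -> ((p -> p) -> (p \/ p)))))
  38. (q /\ ((~((q \/ p) \/ (q /\ p)) -> p) /\ (((~q /\ ~q) /\ q) \/ (((q /\ q) -> q) -> ((p -> p) -> (p \/ p))))))
  39. (((q /\ (~p -> (p /\ (p /\ p)))) \/ ~(((p \/ q) /\ (p /\ p)) \/ q)) \/ ((((~q -> (p -> p)) \/ q) /\ (~~q /\ ((q -> q) /\ (p \/ p)))) \/ (p -> q)))
  40. ((((q /\ (~p -> (p /\ (p /\ p)))) \/ ~(((p \/ q) /\ (p /\ p)) \/ q)) \/ ((((~q -> (p -> p)) \/ q) /\ (~~q /\ ((q -> q) /\ (p \/ p)))) \/ (p -> q))) -> (q /\ ((~((q \/ p) \/ (q /\ p)) -> p) /\ (((~q /\ ~q) /\ q) \/ (((q /\ q) -> q) -> ((p -> p) -> (p \/ p)))))))
Total distinct subformulas = 40

40


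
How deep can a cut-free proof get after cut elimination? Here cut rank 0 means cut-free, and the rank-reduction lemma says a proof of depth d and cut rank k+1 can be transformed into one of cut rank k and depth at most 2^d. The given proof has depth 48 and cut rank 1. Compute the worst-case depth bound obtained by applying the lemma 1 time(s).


Each rank reduction sends depth d to at most 2^d; cut rank r needs r reductions.
2_0(48) = 48
2_1(48) = 2^48 = 281474976710656
Cut-free depth bound = 281474976710656

281474976710656


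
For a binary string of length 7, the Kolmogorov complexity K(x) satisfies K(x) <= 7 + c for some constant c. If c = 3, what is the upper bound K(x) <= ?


K(x) <= |x| + c = 7 + 3 = 10

10


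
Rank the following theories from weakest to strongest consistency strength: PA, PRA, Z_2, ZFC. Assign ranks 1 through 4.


Ordering by consistency strength:
1. PRA
2. PA
3. Z_2
4. ZFC


PA=2, PRA=1, Z_2=3, ZFC=4


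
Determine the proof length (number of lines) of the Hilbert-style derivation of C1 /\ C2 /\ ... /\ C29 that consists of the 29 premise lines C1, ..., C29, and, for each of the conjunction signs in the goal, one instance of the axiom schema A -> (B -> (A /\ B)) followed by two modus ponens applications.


Conjoining 29 premises:
- 29 premise lines
- the goal has 28 conjunction signs; each costs 1 axiom instance + 2 MP = 3 lines: 3 * 28 = 84
Total = 29 + 84 = 113 lines.

113


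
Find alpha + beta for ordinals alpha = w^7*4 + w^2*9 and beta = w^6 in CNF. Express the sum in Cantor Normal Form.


Ordinal addition (w^7*4 + w^2*9) + w^6:
alpha's leading term has exponent 7 > beta's exponent 6, so it survives.
alpha's tail term has exponent 2 < beta's exponent 6, so it is absorbed by beta.
In ordinal addition, any term followed by a strictly larger-exponent term is absorbed.
Result = w^7*4 + w^6

w^7*4 + w^6


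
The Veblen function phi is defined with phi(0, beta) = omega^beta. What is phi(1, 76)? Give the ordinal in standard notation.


phi(1, 76):
phi(1, beta) = epsilon_beta (the beta-th epsilon number).
phi(1, 76) = epsilon_76

epsilon_76


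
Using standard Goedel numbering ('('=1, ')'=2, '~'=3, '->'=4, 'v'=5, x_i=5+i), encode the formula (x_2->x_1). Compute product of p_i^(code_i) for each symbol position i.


Formula: (x_2->x_1)
Symbol codes: [1, 7, 4, 6, 2]
Primes: [2, 3, 5, 7, 11]
p_1^1 = 2^1 = 2
p_2^7 = 3^7 = 2187
p_3^4 = 5^4 = 625
p_4^6 = 7^6 = 117649
p_5^2 = 11^2 = 121
Product = 38916377403750

38916377403750


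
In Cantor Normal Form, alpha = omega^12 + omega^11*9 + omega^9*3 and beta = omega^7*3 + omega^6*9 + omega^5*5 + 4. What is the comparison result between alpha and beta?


Compare term by term from highest exponent:
alpha = omega^12 + omega^11*9 + omega^9*3
beta = omega^7*3 + omega^6*9 + omega^5*5 + 4
Term 1: alpha has omega^12*1, beta has omega^7*3
Term 2: alpha has omega^11*9, beta has omega^6*9
Term 3: alpha has omega^9*3, beta has omega^5*5
Term 4: alpha has omega^0*0, beta has omega^0*4
Result: alpha > beta

alpha > beta


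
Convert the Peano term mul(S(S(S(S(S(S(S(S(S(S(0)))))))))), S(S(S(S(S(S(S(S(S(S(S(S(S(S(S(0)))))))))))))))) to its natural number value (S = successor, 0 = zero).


mul(S^10(0), S^15(0)):
S^10(0) = 10
S^15(0) = 15
10 * 15 = 150

150


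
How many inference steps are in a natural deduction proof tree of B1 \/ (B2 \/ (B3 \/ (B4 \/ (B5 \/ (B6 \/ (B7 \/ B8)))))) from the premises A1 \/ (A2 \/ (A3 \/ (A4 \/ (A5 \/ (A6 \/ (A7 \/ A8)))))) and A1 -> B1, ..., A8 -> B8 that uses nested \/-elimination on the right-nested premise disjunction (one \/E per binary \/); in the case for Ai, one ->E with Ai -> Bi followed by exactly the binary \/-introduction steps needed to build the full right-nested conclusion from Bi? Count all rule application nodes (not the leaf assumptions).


Constructive dilemma with 8 branches, all disjunctions right-nested:
- \/E: the premise has 7 binary \/, each eliminated once: 7 nodes.
- ->E: one per case (Ai with Ai -> Bi gives Bi): 8 nodes.
- \/I: in case i < n, Bi needs 1 step to form Bi \/ (B(i+1) \/ ...) and then i-1 steps to prepend B(i-1), ..., B1, i.e. i steps; in case i = n, B8 needs 7 prepend steps.
  \/I total = (1 + 2 + ... + 7) + 7 = 28 + 7 = 35 nodes.
Total = 7 + 8 + 35 = 50

50


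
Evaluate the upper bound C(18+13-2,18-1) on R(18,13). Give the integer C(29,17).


R(18,13) <= C(18+13-2, 18-1) = C(29, 17)
C(29, 17) = 29! / (17! * 12!)
= 51895935

51895935


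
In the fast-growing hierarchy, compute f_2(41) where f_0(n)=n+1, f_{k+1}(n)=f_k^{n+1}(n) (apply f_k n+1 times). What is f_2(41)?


f_2(41) = f_1^42(41)
f_1(m) = 2m + 1.
Iterating: f_1^k(n) = 2^k*(n+1) - 1.
f_2(41) = 2^42*(41+1) - 1 = 4398046511104*42 - 1 = 184717953466367

184717953466367


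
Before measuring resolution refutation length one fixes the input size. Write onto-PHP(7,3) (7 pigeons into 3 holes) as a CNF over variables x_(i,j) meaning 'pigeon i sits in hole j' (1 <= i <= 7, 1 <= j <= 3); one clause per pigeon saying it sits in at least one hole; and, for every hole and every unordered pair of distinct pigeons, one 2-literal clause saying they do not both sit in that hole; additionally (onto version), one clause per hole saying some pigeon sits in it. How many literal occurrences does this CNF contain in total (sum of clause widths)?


onto-PHP(7,3): 7 pigeons, 3 holes, 7*3 = 21 variables.
- pigeon clauses: one per pigeon -> 7 clauses of width 3 -> 21 literals
- hole clauses: 3 holes * C(7,2) = 3 * 21 -> 63 clauses of width 2 -> 126 literals
- onto clauses: one per hole -> 3 clauses of width 7 -> 21 literals
Total literal occurrences = 21 + 126 + 21 = 168

168


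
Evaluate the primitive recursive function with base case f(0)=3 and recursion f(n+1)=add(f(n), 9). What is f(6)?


f(0) = 3
f(1) = add(f(0), 9) = add(3, 9) = 12
f(2) = add(f(1), 9) = add(12, 9) = 21
f(3) = add(f(2), 9) = add(21, 9) = 30
f(4) = add(f(3), 9) = add(30, 9) = 39
f(5) = add(f(4), 9) = add(39, 9) = 48
f(6) = add(f(5), 9) = add(48, 9) = 57


57


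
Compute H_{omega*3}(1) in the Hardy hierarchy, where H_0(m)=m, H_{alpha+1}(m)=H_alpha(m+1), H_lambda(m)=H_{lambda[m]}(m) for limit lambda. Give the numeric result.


H_{omega*3}(1):
For the Hardy hierarchy, H_{omega*k}(n) = 2^k * n.
2^3 = 8.
8 * 1 = 8

8


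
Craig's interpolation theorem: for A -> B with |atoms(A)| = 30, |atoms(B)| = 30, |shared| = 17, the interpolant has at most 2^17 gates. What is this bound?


Shared atoms = 17
Craig interpolant size bound = 2^17
= 131072

131072


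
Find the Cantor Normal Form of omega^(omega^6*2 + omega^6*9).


omega^(omega^6*2 + omega^6*9):
Both terms of the exponent have the same exponent 6, so they merge: omega^6*2 + omega^6*9 = omega^6*(2+9) = omega^6*11.
omega raised to a CNF ordinal is a single CNF term: Result = omega^(omega^6*11)

omega^(omega^6*11)


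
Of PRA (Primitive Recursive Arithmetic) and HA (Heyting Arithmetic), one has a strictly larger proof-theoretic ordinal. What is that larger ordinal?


Proof-theoretic ordinal of PRA (Primitive Recursive Arithmetic): omega^omega
Proof-theoretic ordinal of HA (Heyting Arithmetic): epsilon_0
Comparing: omega^omega < epsilon_0.
The larger ordinal is epsilon_0 (from HA (Heyting Arithmetic)).

epsilon_0


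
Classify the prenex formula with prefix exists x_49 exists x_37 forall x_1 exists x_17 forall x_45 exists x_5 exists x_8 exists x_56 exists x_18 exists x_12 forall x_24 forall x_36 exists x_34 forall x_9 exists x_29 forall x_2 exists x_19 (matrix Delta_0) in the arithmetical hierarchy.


Leading quantifier is exists, so the class is Sigma.
Number of quantifier blocks = alternations + 1 = 10 + 1 = 11.
Classification: Sigma_11

Sigma_11


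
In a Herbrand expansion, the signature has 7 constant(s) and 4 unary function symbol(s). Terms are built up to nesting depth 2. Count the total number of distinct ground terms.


Herbrand terms by depth:
Depth 0: 7 constants
Depth 1: 28 new terms (running total: 35)
Depth 2: 112 new terms (running total: 147)
Total distinct ground terms = 147

147


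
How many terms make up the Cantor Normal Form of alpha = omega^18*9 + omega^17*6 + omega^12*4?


CNF: omega^18*9 + omega^17*6 + omega^12*4
Count the summands separated by '+':
  term 1: omega^18*9
  term 2: omega^17*6
  term 3: omega^12*4
Total terms = 3

3


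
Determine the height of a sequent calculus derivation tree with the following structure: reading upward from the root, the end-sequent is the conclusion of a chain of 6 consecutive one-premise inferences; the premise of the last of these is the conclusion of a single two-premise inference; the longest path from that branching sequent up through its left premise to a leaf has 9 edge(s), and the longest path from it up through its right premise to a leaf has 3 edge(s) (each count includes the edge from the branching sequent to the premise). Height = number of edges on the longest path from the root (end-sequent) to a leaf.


Longest path through the left premise: 9 edges (measured from the branching sequent)
Longest path through the right premise: 3 edges
Height of the subtree rooted at the branching sequent: max(9, 3) = 9
The branching sequent sits 6 edges above the root (the chain of one-premise inferences), so height = 9 + 6 = 15

15


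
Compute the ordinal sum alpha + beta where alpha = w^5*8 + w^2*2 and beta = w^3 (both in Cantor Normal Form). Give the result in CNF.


Ordinal addition (w^5*8 + w^2*2) + w^3:
alpha's leading term has exponent 5 > beta's exponent 3, so it survives.
alpha's tail term has exponent 2 < beta's exponent 3, so it is absorbed by beta.
In ordinal addition, any term followed by a strictly larger-exponent term is absorbed.
Result = w^5*8 + w^3

w^5*8 + w^3


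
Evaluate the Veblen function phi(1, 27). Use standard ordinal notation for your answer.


phi(1, 27):
phi(1, beta) = epsilon_beta (the beta-th epsilon number).
phi(1, 27) = epsilon_27

epsilon_27


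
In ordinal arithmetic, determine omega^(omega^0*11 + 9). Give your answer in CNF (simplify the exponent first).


omega^(omega^0*11 + 9):
omega^0 = 1, so the exponent is 11 + 9 = 20 (finite ordinal addition).
Result = omega^20, already a single CNF term.

omega^20


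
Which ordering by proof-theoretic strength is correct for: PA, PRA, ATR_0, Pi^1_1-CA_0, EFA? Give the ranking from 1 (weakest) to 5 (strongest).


Ordering by consistency strength:
1. EFA
2. PRA
3. PA
4. ATR_0
5. Pi^1_1-CA_0


PA=3, PRA=2, ATR_0=4, Pi^1_1-CA_0=5, EFA=1


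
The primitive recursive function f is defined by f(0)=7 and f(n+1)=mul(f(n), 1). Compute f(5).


f(0) = 7
f(1) = mul(f(0), 1) = mul(7, 1) = 7
f(2) = mul(f(1), 1) = mul(7, 1) = 7
f(3) = mul(f(2), 1) = mul(7, 1) = 7
f(4) = mul(f(3), 1) = mul(7, 1) = 7
f(5) = mul(f(4), 1) = mul(7, 1) = 7


7


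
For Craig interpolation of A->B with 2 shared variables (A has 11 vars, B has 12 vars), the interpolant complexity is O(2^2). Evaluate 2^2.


Shared atoms = 2
Craig interpolant size bound = 2^2
= 4

4


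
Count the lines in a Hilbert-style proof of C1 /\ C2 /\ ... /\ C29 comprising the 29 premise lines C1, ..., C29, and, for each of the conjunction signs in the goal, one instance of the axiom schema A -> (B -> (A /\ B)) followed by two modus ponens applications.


Conjoining 29 premises:
- 29 premise lines
- the goal has 28 conjunction signs; each costs 1 axiom instance + 2 MP = 3 lines: 3 * 28 = 84
Total = 29 + 84 = 113 lines.

113


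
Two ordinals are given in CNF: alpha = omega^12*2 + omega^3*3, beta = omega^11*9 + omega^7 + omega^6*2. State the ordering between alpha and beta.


Compare term by term from highest exponent:
alpha = omega^12*2 + omega^3*3
beta = omega^11*9 + omega^7 + omega^6*2
Term 1: alpha has omega^12*2, beta has omega^11*9
Term 2: alpha has omega^3*3, beta has omega^7*1
Term 3: alpha has omega^0*0, beta has omega^6*2
Result: alpha > beta

alpha > beta


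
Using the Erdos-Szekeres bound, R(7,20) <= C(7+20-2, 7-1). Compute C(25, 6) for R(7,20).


R(7,20) <= C(7+20-2, 7-1) = C(25, 6)
C(25, 6) = 25! / (6! * 19!)
= 177100

177100


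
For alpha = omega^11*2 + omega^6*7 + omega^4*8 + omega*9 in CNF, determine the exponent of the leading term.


CNF: omega^11*2 + omega^6*7 + omega^4*8 + omega*9
The leading term is omega^11*2, which has exponent 11.

11


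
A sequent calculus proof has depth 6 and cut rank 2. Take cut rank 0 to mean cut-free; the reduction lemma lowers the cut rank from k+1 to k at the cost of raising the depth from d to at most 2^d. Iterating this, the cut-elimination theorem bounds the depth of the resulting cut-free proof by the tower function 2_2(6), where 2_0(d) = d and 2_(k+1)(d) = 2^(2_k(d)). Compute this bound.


Each rank reduction sends depth d to at most 2^d; cut rank r needs r reductions.
2_0(6) = 6
2_1(6) = 2^6 = 64
2_2(6) = 2^64 = 18446744073709551616
Cut-free depth bound = 18446744073709551616

18446744073709551616


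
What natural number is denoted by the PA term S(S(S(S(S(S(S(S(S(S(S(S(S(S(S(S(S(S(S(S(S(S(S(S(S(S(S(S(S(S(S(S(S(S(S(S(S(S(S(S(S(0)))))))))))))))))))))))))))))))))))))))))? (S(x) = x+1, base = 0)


Counting successors applied to 0:
41 applications of S to 0 = 41

41


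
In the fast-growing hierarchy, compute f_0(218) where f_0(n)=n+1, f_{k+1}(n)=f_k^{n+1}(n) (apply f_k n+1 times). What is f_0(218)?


f_0(218) = 218 + 1 = 219

219


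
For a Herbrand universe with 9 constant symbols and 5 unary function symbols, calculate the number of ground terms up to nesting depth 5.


Herbrand terms by depth:
Depth 0: 9 constants
Depth 1: 45 new terms (running total: 54)
Depth 2: 225 new terms (running total: 279)
Depth 3: 1125 new terms (running total: 1404)
Depth 4: 5625 new terms (running total: 7029)
Depth 5: 28125 new terms (running total: 35154)
Total distinct ground terms = 35154

35154


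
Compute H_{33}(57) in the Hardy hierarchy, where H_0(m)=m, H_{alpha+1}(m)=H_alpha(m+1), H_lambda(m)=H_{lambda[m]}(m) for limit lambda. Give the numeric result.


H_33(57):
For finite ordinals k, H_k(n) = n + k (each successor step adds 1).
H_33(57) = 57 + 33 = 90

90


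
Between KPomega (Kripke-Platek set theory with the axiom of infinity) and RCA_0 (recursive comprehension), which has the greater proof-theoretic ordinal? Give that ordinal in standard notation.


Proof-theoretic ordinal of KPomega (Kripke-Platek set theory with the axiom of infinity): psi_0(epsilon_{Omega+1})
Proof-theoretic ordinal of RCA_0 (recursive comprehension): omega^omega
Comparing: omega^omega < psi_0(epsilon_{Omega+1}).
The larger ordinal is psi_0(epsilon_{Omega+1}) (from KPomega (Kripke-Platek set theory with the axiom of infinity)).

psi_0(epsilon_{Omega+1})


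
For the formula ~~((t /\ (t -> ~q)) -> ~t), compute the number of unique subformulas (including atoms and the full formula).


Formula: ~~((t /\ (t -> ~q)) -> ~t)
Subformulas found:
  1. q
  2. t
  3. ~t
  4. ~q
  5. (t -> ~q)
  6. (t /\ (t -> ~q))
  7. ((t /\ (t -> ~q)) -> ~t)
  8. ~((t /\ (t -> ~q)) -> ~t)
  9. ~~((t /\ (t -> ~q)) -> ~t)
Total distinct subformulas = 9

9


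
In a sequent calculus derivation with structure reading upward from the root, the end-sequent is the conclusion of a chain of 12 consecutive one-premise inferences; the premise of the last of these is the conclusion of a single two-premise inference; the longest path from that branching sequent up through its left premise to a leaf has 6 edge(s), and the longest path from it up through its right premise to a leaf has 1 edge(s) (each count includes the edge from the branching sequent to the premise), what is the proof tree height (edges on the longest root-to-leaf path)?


Longest path through the left premise: 6 edges (measured from the branching sequent)
Longest path through the right premise: 1 edges
Height of the subtree rooted at the branching sequent: max(6, 1) = 6
The branching sequent sits 12 edges above the root (the chain of one-premise inferences), so height = 6 + 12 = 18

18


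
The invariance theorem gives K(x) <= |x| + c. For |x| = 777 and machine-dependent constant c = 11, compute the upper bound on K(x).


K(x) <= |x| + c = 777 + 11 = 788

788


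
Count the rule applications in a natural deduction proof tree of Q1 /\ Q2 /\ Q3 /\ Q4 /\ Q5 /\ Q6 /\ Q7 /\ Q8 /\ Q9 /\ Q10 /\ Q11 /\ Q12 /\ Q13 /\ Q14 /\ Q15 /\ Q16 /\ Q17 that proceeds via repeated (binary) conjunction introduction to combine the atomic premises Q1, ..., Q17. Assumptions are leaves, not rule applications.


The target conjunction has 17 conjuncts, i.e. 16 binary /\ connectives.
Each conjunction-intro joins two pieces, so 17 atoms require 17-1 = 16 applications.
Total inference nodes = 16

16


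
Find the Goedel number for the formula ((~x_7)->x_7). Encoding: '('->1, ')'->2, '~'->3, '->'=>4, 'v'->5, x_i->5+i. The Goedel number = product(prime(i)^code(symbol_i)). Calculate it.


Formula: ((~x_7)->x_7)
Symbol codes: [1, 1, 3, 12, 2, 4, 12, 2]
Primes: [2, 3, 5, 7, 11, 13, 17, 19]
p_1^1 = 2^1 = 2
p_2^1 = 3^1 = 3
p_3^3 = 5^3 = 125
p_4^12 = 7^12 = 13841287201
p_5^2 = 11^2 = 121
p_6^4 = 13^4 = 28561
p_7^12 = 17^12 = 582622237229761
p_8^2 = 19^2 = 361
Product = 7545547919980499258439928868100300750

7545547919980499258439928868100300750


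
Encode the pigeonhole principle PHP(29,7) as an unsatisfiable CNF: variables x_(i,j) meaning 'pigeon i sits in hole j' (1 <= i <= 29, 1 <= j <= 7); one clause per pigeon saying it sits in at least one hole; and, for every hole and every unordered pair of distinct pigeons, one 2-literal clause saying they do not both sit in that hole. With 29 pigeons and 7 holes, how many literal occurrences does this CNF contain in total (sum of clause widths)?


PHP(29,7): 29 pigeons, 7 holes, 29*7 = 203 variables.
- pigeon clauses: one per pigeon -> 29 clauses of width 7 -> 203 literals
- hole clauses: 7 holes * C(29,2) = 7 * 406 -> 2842 clauses of width 2 -> 5684 literals
Total literal occurrences = 203 + 5684 = 5887

5887


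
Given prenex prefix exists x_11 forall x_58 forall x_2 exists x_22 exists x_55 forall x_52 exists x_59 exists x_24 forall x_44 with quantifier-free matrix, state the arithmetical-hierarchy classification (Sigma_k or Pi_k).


Leading quantifier is exists, so the class is Sigma.
Number of quantifier blocks = alternations + 1 = 5 + 1 = 6.
Classification: Sigma_6

Sigma_6


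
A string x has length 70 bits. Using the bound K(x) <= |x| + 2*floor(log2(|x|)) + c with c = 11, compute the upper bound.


floor(log2(70)) = 6
2 * 6 = 12
K(x) <= 70 + 12 + 11 = 93

93


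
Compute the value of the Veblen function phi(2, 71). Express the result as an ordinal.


phi(2, 71):
phi(2, beta) = zeta_beta (the beta-th zeta number, fixed point of epsilon).
phi(2, 71) = zeta_71

zeta_71


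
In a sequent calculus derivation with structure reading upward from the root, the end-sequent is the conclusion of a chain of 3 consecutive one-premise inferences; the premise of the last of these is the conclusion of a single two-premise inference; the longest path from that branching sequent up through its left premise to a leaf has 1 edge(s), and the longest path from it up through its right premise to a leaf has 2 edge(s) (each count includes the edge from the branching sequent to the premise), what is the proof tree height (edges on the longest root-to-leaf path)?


Longest path through the left premise: 1 edges (measured from the branching sequent)
Longest path through the right premise: 2 edges
Height of the subtree rooted at the branching sequent: max(1, 2) = 2
The branching sequent sits 3 edges above the root (the chain of one-premise inferences), so height = 2 + 3 = 5

5


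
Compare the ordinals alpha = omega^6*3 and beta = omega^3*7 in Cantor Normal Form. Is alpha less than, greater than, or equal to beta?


Compare term by term from highest exponent:
alpha = omega^6*3
beta = omega^3*7
Term 1: alpha has omega^6*3, beta has omega^3*7
Result: alpha > beta

alpha > beta


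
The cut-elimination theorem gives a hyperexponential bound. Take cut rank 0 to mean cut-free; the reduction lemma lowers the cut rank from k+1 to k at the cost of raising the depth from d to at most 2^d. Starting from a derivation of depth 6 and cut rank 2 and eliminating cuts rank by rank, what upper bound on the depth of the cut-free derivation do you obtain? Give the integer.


Each rank reduction sends depth d to at most 2^d; cut rank r needs r reductions.
2_0(6) = 6
2_1(6) = 2^6 = 64
2_2(6) = 2^64 = 18446744073709551616
Cut-free depth bound = 18446744073709551616

18446744073709551616


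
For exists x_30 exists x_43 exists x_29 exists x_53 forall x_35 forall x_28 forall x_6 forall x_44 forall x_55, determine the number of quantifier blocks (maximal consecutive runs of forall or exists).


Alternations = 1.
Blocks = alternations + 1 = 2

2


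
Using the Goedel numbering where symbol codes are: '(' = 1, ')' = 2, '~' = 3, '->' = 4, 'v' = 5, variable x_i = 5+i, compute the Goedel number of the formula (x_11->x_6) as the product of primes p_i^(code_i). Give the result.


Formula: (x_11->x_6)
Symbol codes: [1, 16, 4, 11, 2]
Primes: [2, 3, 5, 7, 11]
p_1^1 = 2^1 = 2
p_2^16 = 3^16 = 43046721
p_3^4 = 5^4 = 625
p_4^11 = 7^11 = 1977326743
p_5^2 = 11^2 = 121
Product = 12874011685553655078750

12874011685553655078750


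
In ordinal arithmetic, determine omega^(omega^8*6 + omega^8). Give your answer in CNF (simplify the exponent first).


omega^(omega^8*6 + omega^8):
Both terms of the exponent have the same exponent 8, so they merge: omega^8*6 + omega^8 = omega^8*(6+1) = omega^8*7.
omega raised to a CNF ordinal is a single CNF term: Result = omega^(omega^8*7)

omega^(omega^8*7)


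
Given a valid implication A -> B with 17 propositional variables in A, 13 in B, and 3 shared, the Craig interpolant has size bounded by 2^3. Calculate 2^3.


Shared atoms = 3
Craig interpolant size bound = 2^3
= 8

8


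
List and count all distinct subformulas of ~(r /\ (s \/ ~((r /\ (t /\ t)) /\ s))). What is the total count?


Formula: ~(r /\ (s \/ ~((r /\ (t /\ t)) /\ s)))
Subformulas found:
  1. s
  2. r
  3. t
  4. (t /\ t)
  5. (r /\ (t /\ t))
  6. ((r /\ (t /\ t)) /\ s)
  7. ~((r /\ (t /\ t)) /\ s)
  8. (s \/ ~((r /\ (t /\ t)) /\ s))
  9. (r /\ (s \/ ~((r /\ (t /\ t)) /\ s)))
  10. ~(r /\ (s \/ ~((r /\ (t /\ t)) /\ s)))
Total distinct subformulas = 10

10


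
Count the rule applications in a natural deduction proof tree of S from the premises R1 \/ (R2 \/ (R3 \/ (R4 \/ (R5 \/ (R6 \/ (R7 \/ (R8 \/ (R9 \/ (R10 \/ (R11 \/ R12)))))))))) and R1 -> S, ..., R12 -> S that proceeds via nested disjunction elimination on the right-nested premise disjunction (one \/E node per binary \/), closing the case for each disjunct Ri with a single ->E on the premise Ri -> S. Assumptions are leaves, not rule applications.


The premise R1 \/ (R2 \/ (R3 \/ (R4 \/ (R5 \/ (R6 \/ (R7 \/ (R8 \/ (R9 \/ (R10 \/ (R11 \/ R12)))))))))) contains 12 disjuncts, hence 11 binary \/ connectives.
- Each binary \/ is eliminated once: 11 \/E nodes.
- Each of the 12 cases Ri derives S by one ->E with Ri -> S: 12 ->E nodes.
Total = 11 + 12 = 23

23


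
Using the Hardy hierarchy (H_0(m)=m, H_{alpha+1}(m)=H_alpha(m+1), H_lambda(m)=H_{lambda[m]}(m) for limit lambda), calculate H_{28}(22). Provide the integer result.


H_28(22):
For finite ordinals k, H_k(n) = n + k (each successor step adds 1).
H_28(22) = 22 + 28 = 50

50
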